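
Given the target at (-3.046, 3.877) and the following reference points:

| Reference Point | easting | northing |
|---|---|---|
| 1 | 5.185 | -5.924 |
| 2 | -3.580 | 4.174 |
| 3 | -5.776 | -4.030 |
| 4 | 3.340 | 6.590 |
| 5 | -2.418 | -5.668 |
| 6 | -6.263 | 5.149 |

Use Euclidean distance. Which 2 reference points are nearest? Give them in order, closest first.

Distances from (-3.046, 3.877):
1: √((8.231)² + (-9.801)²) = √(67.74936 + 96.05960) = 12.799
2: √((-0.534)² + (0.297)²) = √(0.28516 + 0.08821) = 0.611
3: √((-2.730)² + (-7.907)²) = √(7.45290 + 62.52065) = 8.365
4: √((6.386)² + (2.713)²) = √(40.78100 + 7.36037) = 6.938
5: √((0.628)² + (-9.545)²) = √(0.39438 + 91.10702) = 9.566
6: √((-3.217)² + (1.272)²) = √(10.34909 + 1.61798) = 3.459
Sorted: 2 (0.611) < 6 (3.459) < 4 (6.938) < 3 (8.365) < …

2, 6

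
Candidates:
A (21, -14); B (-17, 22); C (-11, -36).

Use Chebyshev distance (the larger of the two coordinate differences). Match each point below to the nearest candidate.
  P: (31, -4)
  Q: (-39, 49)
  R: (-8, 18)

P→A; Q→B; R→B

P at (31, -4):
  A: max(|-10|, |-10|) = 10
  B: max(|-48|, |26|) = 48
  C: max(|-42|, |-32|) = 42
  → nearest: A (10)
Q at (-39, 49):
  A: max(|60|, |-63|) = 63
  B: max(|22|, |-27|) = 27
  C: max(|28|, |-85|) = 85
  → nearest: B (27)
R at (-8, 18):
  A: max(|29|, |-32|) = 32
  B: max(|-9|, |4|) = 9
  C: max(|-3|, |-54|) = 54
  → nearest: B (9)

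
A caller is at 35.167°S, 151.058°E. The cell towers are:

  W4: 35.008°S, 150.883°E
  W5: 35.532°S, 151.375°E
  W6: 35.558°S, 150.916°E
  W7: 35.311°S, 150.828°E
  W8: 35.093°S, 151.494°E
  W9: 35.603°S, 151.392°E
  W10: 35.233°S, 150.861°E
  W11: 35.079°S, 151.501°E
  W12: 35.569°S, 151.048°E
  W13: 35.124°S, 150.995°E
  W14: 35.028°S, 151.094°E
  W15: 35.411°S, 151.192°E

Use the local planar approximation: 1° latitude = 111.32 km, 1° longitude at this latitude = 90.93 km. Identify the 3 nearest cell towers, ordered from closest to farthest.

W13, W14, W10

Distances from 35.167°S, 151.058°E:
W4: √((0.159·111.32)² + (-0.175·90.93)²) = √(313.28575 + 253.21561) = 23.801 km
W5: √((-0.365·111.32)² + (0.317·90.93)²) = √(1650.94317 + 830.86967) = 49.818 km
W6: √((-0.391·111.32)² + (-0.142·90.93)²) = √(1894.52312 + 166.72129) = 45.401 km
W7: √((-0.144·111.32)² + (-0.230·90.93)²) = √(256.96346 + 437.39121) = 26.351 km
W8: √((0.074·111.32)² + (0.436·90.93)²) = √(67.85937 + 1571.76408) = 40.492 km
W9: √((-0.436·111.32)² + (0.334·90.93)²) = √(2355.69670 + 922.37456) = 57.254 km
W10: √((-0.066·111.32)² + (-0.197·90.93)²) = √(53.98017 + 320.88309) = 19.361 km
W11: √((0.088·111.32)² + (0.443·90.93)²) = √(95.96475 + 1622.63872) = 41.456 km
W12: √((-0.402·111.32)² + (-0.010·90.93)²) = √(2002.61978 + 0.82683) = 44.760 km
W13: √((0.043·111.32)² + (-0.063·90.93)²) = √(22.91307 + 32.81674) = 7.465 km
W14: √((0.139·111.32)² + (0.036·90.93)²) = √(239.42858 + 10.71567) = 15.816 km
W15: √((-0.244·111.32)² + (0.134·90.93)²) = √(737.77859 + 148.46496) = 29.770 km
Sorted: W13 (7.465 km) < W14 (15.816 km) < W10 (19.361 km) < W4 (23.801 km) < W7 (26.351 km) < …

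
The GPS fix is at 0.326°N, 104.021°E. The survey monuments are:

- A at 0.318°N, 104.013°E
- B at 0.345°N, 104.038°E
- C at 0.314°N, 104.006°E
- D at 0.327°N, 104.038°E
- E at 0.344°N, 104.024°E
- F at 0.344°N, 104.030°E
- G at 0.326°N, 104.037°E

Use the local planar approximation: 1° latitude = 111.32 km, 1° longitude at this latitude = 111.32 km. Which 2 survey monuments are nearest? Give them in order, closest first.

A, G

Distances from 0.326°N, 104.021°E:
A: 1.259 km
B: 2.838 km
C: 2.138 km
D: 1.896 km
E: 2.031 km
F: 2.240 km
G: 1.781 km
Sorted: A (1.259 km) < G (1.781 km) < D (1.896 km) < E (2.031 km) < …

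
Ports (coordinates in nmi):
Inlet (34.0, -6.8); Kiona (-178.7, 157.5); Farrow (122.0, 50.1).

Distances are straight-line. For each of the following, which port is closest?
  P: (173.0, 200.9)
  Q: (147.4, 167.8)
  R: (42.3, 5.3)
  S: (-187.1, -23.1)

P at (173.0, 200.9):
  Inlet: √((-139.0)² + (-207.7)²) = √(19321.000 + 43139.290) = 249.9 nmi
  Kiona: √((-351.7)² + (-43.4)²) = √(123692.890 + 1883.560) = 354.4 nmi
  Farrow: √((-51.0)² + (-150.8)²) = √(2601.000 + 22740.640) = 159.2 nmi
  → nearest: Farrow (159.2 nmi)
Q at (147.4, 167.8):
  Inlet: √((-113.4)² + (-174.6)²) = √(12859.560 + 30485.160) = 208.2 nmi
  Kiona: √((-326.1)² + (-10.3)²) = √(106341.210 + 106.090) = 326.3 nmi
  Farrow: √((-25.4)² + (-117.7)²) = √(645.160 + 13853.290) = 120.4 nmi
  → nearest: Farrow (120.4 nmi)
R at (42.3, 5.3):
  Inlet: √((-8.3)² + (-12.1)²) = √(68.890 + 146.410) = 14.7 nmi
  Kiona: √((-221.0)² + (152.2)²) = √(48841.000 + 23164.840) = 268.3 nmi
  Farrow: √((79.7)² + (44.8)²) = √(6352.090 + 2007.040) = 91.4 nmi
  → nearest: Inlet (14.7 nmi)
S at (-187.1, -23.1):
  Inlet: √((221.1)² + (16.3)²) = √(48885.210 + 265.690) = 221.7 nmi
  Kiona: √((8.4)² + (180.6)²) = √(70.560 + 32616.360) = 180.8 nmi
  Farrow: √((309.1)² + (73.2)²) = √(95542.810 + 5358.240) = 317.6 nmi
  → nearest: Kiona (180.8 nmi)

P→Farrow; Q→Farrow; R→Inlet; S→Kiona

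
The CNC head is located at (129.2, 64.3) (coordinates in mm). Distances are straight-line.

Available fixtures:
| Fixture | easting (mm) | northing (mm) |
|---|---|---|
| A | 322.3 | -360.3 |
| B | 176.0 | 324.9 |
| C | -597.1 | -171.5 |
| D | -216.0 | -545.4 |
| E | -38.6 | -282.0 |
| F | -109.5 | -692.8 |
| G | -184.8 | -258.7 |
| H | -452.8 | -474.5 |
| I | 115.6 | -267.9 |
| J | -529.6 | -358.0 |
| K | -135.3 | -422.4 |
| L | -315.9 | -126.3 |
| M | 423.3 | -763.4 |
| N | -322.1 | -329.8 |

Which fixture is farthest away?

Distances from (129.2, 64.3):
A: √((193.1)² + (-424.6)²) = √(37287.610 + 180285.160) = 466.4 mm
B: √((46.8)² + (260.6)²) = √(2190.240 + 67912.360) = 264.8 mm
C: √((-726.3)² + (-235.8)²) = √(527511.690 + 55601.640) = 763.6 mm
D: √((-345.2)² + (-609.7)²) = √(119163.040 + 371734.090) = 700.6 mm
E: √((-167.8)² + (-346.3)²) = √(28156.840 + 119923.690) = 384.8 mm
F: √((-238.7)² + (-757.1)²) = √(56977.690 + 573200.410) = 793.8 mm
G: √((-314.0)² + (-323.0)²) = √(98596.000 + 104329.000) = 450.5 mm
H: √((-582.0)² + (-538.8)²) = √(338724.000 + 290305.440) = 793.1 mm
I: √((-13.6)² + (-332.2)²) = √(184.960 + 110356.840) = 332.5 mm
J: √((-658.8)² + (-422.3)²) = √(434017.440 + 178337.290) = 782.5 mm
K: √((-264.5)² + (-486.7)²) = √(69960.250 + 236876.890) = 553.9 mm
L: √((-445.1)² + (-190.6)²) = √(198114.010 + 36328.360) = 484.2 mm
M: √((294.1)² + (-827.7)²) = √(86494.810 + 685087.290) = 878.4 mm
N: √((-451.3)² + (-394.1)²) = √(203671.690 + 155314.810) = 599.2 mm
Maximum: M at 878.4 mm.

M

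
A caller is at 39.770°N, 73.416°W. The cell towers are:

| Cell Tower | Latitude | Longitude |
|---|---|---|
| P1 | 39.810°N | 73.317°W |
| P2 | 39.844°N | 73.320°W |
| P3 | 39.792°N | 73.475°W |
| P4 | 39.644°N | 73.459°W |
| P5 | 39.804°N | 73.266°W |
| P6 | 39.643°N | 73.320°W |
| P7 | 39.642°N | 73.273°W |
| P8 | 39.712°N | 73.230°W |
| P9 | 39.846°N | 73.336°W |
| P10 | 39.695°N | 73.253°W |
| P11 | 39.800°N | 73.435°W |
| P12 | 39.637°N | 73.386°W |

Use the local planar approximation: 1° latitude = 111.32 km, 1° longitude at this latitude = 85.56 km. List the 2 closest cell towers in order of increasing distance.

Distances from 39.770°N, 73.416°W:
P1: 9.570 km
P2: 11.633 km
P3: 5.611 km
P4: 14.501 km
P5: 13.380 km
P6: 16.350 km
P7: 18.781 km
P8: 17.174 km
P9: 10.882 km
P10: 16.254 km
P11: 3.714 km
P12: 15.026 km
Sorted: P11 (3.714 km) < P3 (5.611 km) < P1 (9.570 km) < P9 (10.882 km) < …

P11, P3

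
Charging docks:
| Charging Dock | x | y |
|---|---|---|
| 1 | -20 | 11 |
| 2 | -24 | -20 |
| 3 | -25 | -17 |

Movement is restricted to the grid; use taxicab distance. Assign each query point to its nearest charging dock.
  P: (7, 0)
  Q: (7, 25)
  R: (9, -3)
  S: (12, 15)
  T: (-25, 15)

P at (7, 0):
  1: |-27| + |11| = 27 + 11 = 38
  2: |-31| + |-20| = 31 + 20 = 51
  3: |-32| + |-17| = 32 + 17 = 49
  → nearest: 1 (38)
Q at (7, 25):
  1: |-27| + |-14| = 27 + 14 = 41
  2: |-31| + |-45| = 31 + 45 = 76
  3: |-32| + |-42| = 32 + 42 = 74
  → nearest: 1 (41)
R at (9, -3):
  1: |-29| + |14| = 29 + 14 = 43
  2: |-33| + |-17| = 33 + 17 = 50
  3: |-34| + |-14| = 34 + 14 = 48
  → nearest: 1 (43)
S at (12, 15):
  1: |-32| + |-4| = 32 + 4 = 36
  2: |-36| + |-35| = 36 + 35 = 71
  3: |-37| + |-32| = 37 + 32 = 69
  → nearest: 1 (36)
T at (-25, 15):
  1: |5| + |-4| = 5 + 4 = 9
  2: |1| + |-35| = 1 + 35 = 36
  3: |0| + |-32| = 0 + 32 = 32
  → nearest: 1 (9)

P→1; Q→1; R→1; S→1; T→1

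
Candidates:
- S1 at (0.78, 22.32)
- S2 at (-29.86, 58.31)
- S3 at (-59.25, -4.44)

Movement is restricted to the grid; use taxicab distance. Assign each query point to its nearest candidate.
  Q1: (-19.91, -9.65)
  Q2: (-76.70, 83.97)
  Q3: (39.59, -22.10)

Q1 at (-19.91, -9.65):
  S1: 52.66
  S2: 77.91
  S3: 44.55
  → nearest: S3 (44.55)
Q2 at (-76.70, 83.97):
  S1: 139.13
  S2: 72.50
  S3: 105.86
  → nearest: S2 (72.50)
Q3 at (39.59, -22.10):
  S1: 83.23
  S2: 149.86
  S3: 116.50
  → nearest: S1 (83.23)

Q1→S3; Q2→S2; Q3→S1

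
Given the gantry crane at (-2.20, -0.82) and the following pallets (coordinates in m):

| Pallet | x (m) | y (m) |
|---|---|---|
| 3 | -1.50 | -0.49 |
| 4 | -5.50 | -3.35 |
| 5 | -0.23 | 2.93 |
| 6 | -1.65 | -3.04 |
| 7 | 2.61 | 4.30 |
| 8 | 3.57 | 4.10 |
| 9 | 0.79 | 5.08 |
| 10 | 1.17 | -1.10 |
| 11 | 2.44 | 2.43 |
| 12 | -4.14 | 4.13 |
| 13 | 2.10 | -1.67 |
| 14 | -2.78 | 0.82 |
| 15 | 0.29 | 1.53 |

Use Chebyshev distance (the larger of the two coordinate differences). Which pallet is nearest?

Distances from (-2.20, -0.82):
3: 0.70 m
4: 3.30 m
5: 3.75 m
6: 2.22 m
7: 5.12 m
8: 5.77 m
9: 5.90 m
10: 3.37 m
11: 4.64 m
12: 4.95 m
13: 4.30 m
14: 1.64 m
15: 2.49 m
Minimum: 3 at 0.70 m.

3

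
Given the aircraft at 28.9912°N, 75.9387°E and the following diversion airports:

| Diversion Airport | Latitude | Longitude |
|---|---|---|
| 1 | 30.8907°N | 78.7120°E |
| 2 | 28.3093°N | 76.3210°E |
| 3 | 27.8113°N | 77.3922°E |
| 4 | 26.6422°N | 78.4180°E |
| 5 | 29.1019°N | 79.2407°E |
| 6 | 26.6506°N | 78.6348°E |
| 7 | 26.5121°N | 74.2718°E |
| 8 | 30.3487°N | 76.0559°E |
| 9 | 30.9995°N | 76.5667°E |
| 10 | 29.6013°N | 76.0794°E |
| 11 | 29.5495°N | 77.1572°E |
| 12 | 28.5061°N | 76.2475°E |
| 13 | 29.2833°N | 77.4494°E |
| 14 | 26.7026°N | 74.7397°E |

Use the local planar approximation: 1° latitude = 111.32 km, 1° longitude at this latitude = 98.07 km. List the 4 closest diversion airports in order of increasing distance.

12, 10, 2, 11

Distances from 28.9912°N, 75.9387°E:
1: √((1.8995·111.32)² + (2.7733·98.07)²) = √(44712.092091 + 73971.777369) = 344.5053 km
2: √((-0.6819·111.32)² + (0.3823·98.07)²) = √(5762.192677 + 1405.662136) = 84.6632 km
3: √((-1.1799·111.32)² + (1.4535·98.07)²) = √(17251.894656 + 20319.004327) = 193.8321 km
4: √((-2.3490·111.32)² + (2.4793·98.07)²) = √(68377.375727 + 59119.467197) = 357.0670 km
5: √((0.1107·111.32)² + (3.3020·98.07)²) = √(151.859385 + 104864.016601) = 324.0615 km
6: √((-2.3406·111.32)² + (2.6961·98.07)²) = √(67889.216522 + 69910.811520) = 371.2143 km
7: √((-2.4791·111.32)² + (-1.6669·98.07)²) = √(76161.324131 + 26723.383476) = 320.7565 km
8: √((1.3575·111.32)² + (0.1172·98.07)²) = √(22836.317466 + 132.107530) = 151.5534 km
9: √((2.0083·111.32)² + (0.6280·98.07)²) = √(49980.842422 + 3793.076817) = 231.8920 km
10: √((0.6101·111.32)² + (0.1407·98.07)²) = √(4612.628152 + 190.397195) = 69.3039 km
11: √((0.5583·111.32)² + (1.2185·98.07)²) = √(3862.617031 + 14279.842508) = 134.6939 km
12: √((-0.4851·111.32)² + (0.3088·98.07)²) = √(2916.143858 + 917.121625) = 61.9134 km
13: √((0.2921·111.32)² + (1.5107·98.07)²) = √(1057.327455 + 21949.711128) = 151.6807 km
14: √((-2.2886·111.32)² + (-1.1990·98.07)²) = √(64906.199831 + 13826.450934) = 280.5934 km
Sorted: 12 (61.9134 km) < 10 (69.3039 km) < 2 (84.6632 km) < 11 (134.6939 km) < 8 (151.5534 km) < 13 (151.6807 km) < …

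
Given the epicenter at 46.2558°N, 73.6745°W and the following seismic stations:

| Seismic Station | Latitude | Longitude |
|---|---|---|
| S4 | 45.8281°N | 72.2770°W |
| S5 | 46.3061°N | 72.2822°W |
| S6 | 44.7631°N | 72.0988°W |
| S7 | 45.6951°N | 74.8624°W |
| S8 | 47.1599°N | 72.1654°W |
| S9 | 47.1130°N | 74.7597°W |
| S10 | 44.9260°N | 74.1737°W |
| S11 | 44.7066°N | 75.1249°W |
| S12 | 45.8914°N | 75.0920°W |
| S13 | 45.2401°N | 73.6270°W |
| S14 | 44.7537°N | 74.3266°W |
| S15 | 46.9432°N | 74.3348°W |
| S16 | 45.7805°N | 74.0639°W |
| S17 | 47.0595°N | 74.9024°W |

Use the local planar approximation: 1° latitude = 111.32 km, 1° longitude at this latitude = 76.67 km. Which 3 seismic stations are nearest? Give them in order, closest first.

S16, S15, S5

Distances from 46.2558°N, 73.6745°W:
S4: 117.2484 km
S5: 106.8944 km
S6: 205.4419 km
S7: 110.4119 km
S8: 153.3506 km
S9: 126.6028 km
S10: 152.9011 km
S11: 205.2007 km
S12: 116.0035 km
S13: 113.1264 km
S14: 174.5282 km
S15: 91.7520 km
S16: 60.7524 km
S17: 129.8746 km
Sorted: S16 (60.7524 km) < S15 (91.7520 km) < S5 (106.8944 km) < S7 (110.4119 km) < S13 (113.1264 km) < …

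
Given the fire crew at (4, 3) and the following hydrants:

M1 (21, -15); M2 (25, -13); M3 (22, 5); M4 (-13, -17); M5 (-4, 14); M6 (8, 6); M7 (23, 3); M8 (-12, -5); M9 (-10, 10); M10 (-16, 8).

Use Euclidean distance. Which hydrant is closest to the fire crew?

Distances from (4, 3):
M1: √((17)² + (-18)²) = √(289.000 + 324.000) = 24.8
M2: √((21)² + (-16)²) = √(441.000 + 256.000) = 26.4
M3: √((18)² + (2)²) = √(324.000 + 4.000) = 18.1
M4: √((-17)² + (-20)²) = √(289.000 + 400.000) = 26.2
M5: √((-8)² + (11)²) = √(64.000 + 121.000) = 13.6
M6: √((4)² + (3)²) = √(16.000 + 9.000) = 5.0
M7: √((19)² + (0)²) = √(361.000 + 0.000) = 19.0
M8: √((-16)² + (-8)²) = √(256.000 + 64.000) = 17.9
M9: √((-14)² + (7)²) = √(196.000 + 49.000) = 15.7
M10: √((-20)² + (5)²) = √(400.000 + 25.000) = 20.6
Minimum: M6 at 5.0.

M6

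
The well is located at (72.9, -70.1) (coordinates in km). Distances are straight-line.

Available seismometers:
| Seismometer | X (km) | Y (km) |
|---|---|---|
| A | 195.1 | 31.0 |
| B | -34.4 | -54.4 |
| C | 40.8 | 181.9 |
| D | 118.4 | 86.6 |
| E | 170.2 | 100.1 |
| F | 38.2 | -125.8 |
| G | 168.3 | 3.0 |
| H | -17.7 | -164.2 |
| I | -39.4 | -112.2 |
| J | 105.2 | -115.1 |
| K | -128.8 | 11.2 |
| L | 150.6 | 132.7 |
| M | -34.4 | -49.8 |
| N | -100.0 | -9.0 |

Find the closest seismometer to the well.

Distances from (72.9, -70.1):
A: √((122.2)² + (101.1)²) = √(14932.840 + 10221.210) = 158.6 km
B: √((-107.3)² + (15.7)²) = √(11513.290 + 246.490) = 108.4 km
C: √((-32.1)² + (252.0)²) = √(1030.410 + 63504.000) = 254.0 km
D: √((45.5)² + (156.7)²) = √(2070.250 + 24554.890) = 163.2 km
E: √((97.3)² + (170.2)²) = √(9467.290 + 28968.040) = 196.0 km
F: √((-34.7)² + (-55.7)²) = √(1204.090 + 3102.490) = 65.6 km
G: √((95.4)² + (73.1)²) = √(9101.160 + 5343.610) = 120.2 km
H: √((-90.6)² + (-94.1)²) = √(8208.360 + 8854.810) = 130.6 km
I: √((-112.3)² + (-42.1)²) = √(12611.290 + 1772.410) = 119.9 km
J: √((32.3)² + (-45.0)²) = √(1043.290 + 2025.000) = 55.4 km
K: √((-201.7)² + (81.3)²) = √(40682.890 + 6609.690) = 217.5 km
L: √((77.7)² + (202.8)²) = √(6037.290 + 41127.840) = 217.2 km
M: √((-107.3)² + (20.3)²) = √(11513.290 + 412.090) = 109.2 km
N: √((-172.9)² + (61.1)²) = √(29894.410 + 3733.210) = 183.4 km
Minimum: J at 55.4 km.

J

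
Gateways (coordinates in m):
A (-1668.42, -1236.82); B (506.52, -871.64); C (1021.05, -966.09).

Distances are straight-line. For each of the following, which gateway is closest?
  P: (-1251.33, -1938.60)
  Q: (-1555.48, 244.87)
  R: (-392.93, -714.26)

P→A; Q→A; R→B

P at (-1251.33, -1938.60):
  A: 816.37 m
  B: 2056.32 m
  C: 2471.74 m
  → nearest: A (816.37 m)
Q at (-1555.48, 244.87):
  A: 1485.99 m
  B: 2344.87 m
  C: 2846.92 m
  → nearest: A (1485.99 m)
R at (-392.93, -714.26):
  A: 1378.38 m
  B: 913.11 m
  C: 1436.23 m
  → nearest: B (913.11 m)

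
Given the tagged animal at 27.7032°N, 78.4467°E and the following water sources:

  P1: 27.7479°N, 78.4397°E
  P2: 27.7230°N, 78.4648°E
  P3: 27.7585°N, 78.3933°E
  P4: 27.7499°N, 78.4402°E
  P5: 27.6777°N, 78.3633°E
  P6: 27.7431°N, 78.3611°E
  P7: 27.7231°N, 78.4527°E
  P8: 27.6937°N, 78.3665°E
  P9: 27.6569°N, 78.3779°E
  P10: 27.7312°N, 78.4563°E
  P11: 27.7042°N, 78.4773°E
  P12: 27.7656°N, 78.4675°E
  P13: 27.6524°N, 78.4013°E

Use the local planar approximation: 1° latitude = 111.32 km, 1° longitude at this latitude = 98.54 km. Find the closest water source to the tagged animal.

Distances from 27.7032°N, 78.4467°E:
P1: √((0.0447·111.32)² + (-0.0070·98.54)²) = √(24.760616 + 0.475796) = 5.0236 km
P2: √((0.0198·111.32)² + (0.0181·98.54)²) = √(4.858216 + 3.181136) = 2.8354 km
P3: √((0.0553·111.32)² + (-0.0534·98.54)²) = √(37.896287 + 27.689023) = 8.0985 km
P4: √((0.0467·111.32)² + (-0.0065·98.54)²) = √(27.025899 + 0.410253) = 5.2380 km
P5: √((-0.0255·111.32)² + (-0.0834·98.54)²) = √(8.057991 + 67.539403) = 8.6947 km
P6: √((0.0399·111.32)² + (-0.0856·98.54)²) = √(19.728415 + 71.149630) = 9.5330 km
P7: √((0.0199·111.32)² + (0.0060·98.54)²) = √(4.907412 + 0.349565) = 2.2928 km
P8: √((-0.0095·111.32)² + (-0.0802·98.54)²) = √(1.118391 + 62.455955) = 7.9734 km
P9: √((-0.0463·111.32)² + (-0.0688·98.54)²) = √(26.564912 + 45.962325) = 8.5163 km
P10: √((0.0280·111.32)² + (0.0096·98.54)²) = √(9.715440 + 0.894886) = 3.2573 km
P11: √((0.0010·111.32)² + (0.0306·98.54)²) = √(0.012392 + 9.092179) = 3.0174 km
P12: √((0.0624·111.32)² + (0.0208·98.54)²) = √(48.252028 + 4.200991) = 7.2424 km
P13: √((-0.0508·111.32)² + (-0.0454·98.54)²) = √(31.979658 + 20.014135) = 7.2107 km
Minimum: P7 at 2.2928 km.

P7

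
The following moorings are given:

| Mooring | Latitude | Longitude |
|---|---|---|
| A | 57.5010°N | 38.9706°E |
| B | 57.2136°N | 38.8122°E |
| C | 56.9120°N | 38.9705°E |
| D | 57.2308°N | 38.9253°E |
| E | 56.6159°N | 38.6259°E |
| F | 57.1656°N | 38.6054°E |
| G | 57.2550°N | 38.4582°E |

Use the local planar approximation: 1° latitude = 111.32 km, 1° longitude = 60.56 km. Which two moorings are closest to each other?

B and D

Pairwise distances:
A–B: 33.4005 km
A–C: 65.5675 km
A–D: 30.2035 km
A–E: 100.7164 km
A–F: 43.3955 km
A–G: 41.3865 km
B–C: 34.9160 km
B–D: 7.1119 km
B–E: 67.4857 km
B–F: 13.6161 km
B–G: 21.9280 km
C–D: 35.5942 km
C–E: 39.0128 km
C–F: 35.8587 km
C–G: 49.1982 km
D–E: 70.8114 km
D–F: 20.6881 km
D–G: 28.4156 km
E–F: 61.2052 km
E–G: 71.8658 km
F–G: 13.3607 km
Closest pair: B–D at 7.1119 km.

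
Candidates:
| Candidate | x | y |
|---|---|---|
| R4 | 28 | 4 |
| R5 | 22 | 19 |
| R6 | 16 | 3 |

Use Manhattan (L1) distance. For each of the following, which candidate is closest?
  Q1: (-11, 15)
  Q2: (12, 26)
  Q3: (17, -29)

Q1 at (-11, 15):
  R4: |39| + |-11| = 39 + 11 = 50
  R5: |33| + |4| = 33 + 4 = 37
  R6: |27| + |-12| = 27 + 12 = 39
  → nearest: R5 (37)
Q2 at (12, 26):
  R4: |16| + |-22| = 16 + 22 = 38
  R5: |10| + |-7| = 10 + 7 = 17
  R6: |4| + |-23| = 4 + 23 = 27
  → nearest: R5 (17)
Q3 at (17, -29):
  R4: |11| + |33| = 11 + 33 = 44
  R5: |5| + |48| = 5 + 48 = 53
  R6: |-1| + |32| = 1 + 32 = 33
  → nearest: R6 (33)

Q1→R5; Q2→R5; Q3→R6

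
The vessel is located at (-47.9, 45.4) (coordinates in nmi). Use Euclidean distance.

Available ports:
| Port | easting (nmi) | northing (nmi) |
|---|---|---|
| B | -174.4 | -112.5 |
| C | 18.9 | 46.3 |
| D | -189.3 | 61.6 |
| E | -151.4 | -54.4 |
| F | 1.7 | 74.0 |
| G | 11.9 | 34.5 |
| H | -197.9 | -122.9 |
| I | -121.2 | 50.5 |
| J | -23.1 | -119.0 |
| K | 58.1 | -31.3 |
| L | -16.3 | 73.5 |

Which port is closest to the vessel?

Distances from (-47.9, 45.4):
B: √((-126.5)² + (-157.9)²) = √(16002.250 + 24932.410) = 202.3 nmi
C: √((66.8)² + (0.9)²) = √(4462.240 + 0.810) = 66.8 nmi
D: √((-141.4)² + (16.2)²) = √(19993.960 + 262.440) = 142.3 nmi
E: √((-103.5)² + (-99.8)²) = √(10712.250 + 9960.040) = 143.8 nmi
F: √((49.6)² + (28.6)²) = √(2460.160 + 817.960) = 57.3 nmi
G: √((59.8)² + (-10.9)²) = √(3576.040 + 118.810) = 60.8 nmi
H: √((-150.0)² + (-168.3)²) = √(22500.000 + 28324.890) = 225.4 nmi
I: √((-73.3)² + (5.1)²) = √(5372.890 + 26.010) = 73.5 nmi
J: √((24.8)² + (-164.4)²) = √(615.040 + 27027.360) = 166.3 nmi
K: √((106.0)² + (-76.7)²) = √(11236.000 + 5882.890) = 130.8 nmi
L: √((31.6)² + (28.1)²) = √(998.560 + 789.610) = 42.3 nmi
Minimum: L at 42.3 nmi.

L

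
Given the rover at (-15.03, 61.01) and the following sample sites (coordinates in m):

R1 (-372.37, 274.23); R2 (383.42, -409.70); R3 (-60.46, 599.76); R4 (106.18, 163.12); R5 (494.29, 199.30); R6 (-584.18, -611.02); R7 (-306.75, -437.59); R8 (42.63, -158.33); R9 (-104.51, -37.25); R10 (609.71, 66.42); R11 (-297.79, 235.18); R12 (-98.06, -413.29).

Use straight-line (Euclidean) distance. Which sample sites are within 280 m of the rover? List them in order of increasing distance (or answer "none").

Distances from (-15.03, 61.01):
R1: √((-357.34)² + (213.22)²) = √(127691.8756 + 45462.7684) = 416.12 m
R2: √((398.45)² + (-470.71)²) = √(158762.4025 + 221567.9041) = 616.71 m
R3: √((-45.43)² + (538.75)²) = √(2063.8849 + 290251.5625) = 540.66 m
R4: √((121.21)² + (102.11)²) = √(14691.8641 + 10426.4521) = 158.49 m
R5: √((509.32)² + (138.29)²) = √(259406.8624 + 19124.1241) = 527.76 m
R6: √((-569.15)² + (-672.03)²) = √(323931.7225 + 451624.3209) = 880.66 m
R7: √((-291.72)² + (-498.60)²) = √(85100.5584 + 248601.9600) = 577.67 m
R8: √((57.66)² + (-219.34)²) = √(3324.6756 + 48110.0356) = 226.79 m
R9: √((-89.48)² + (-98.26)²) = √(8006.6704 + 9655.0276) = 132.90 m
R10: √((624.74)² + (5.41)²) = √(390300.0676 + 29.2681) = 624.76 m
R11: √((-282.76)² + (174.17)²) = √(79953.2176 + 30335.1889) = 332.10 m
R12: √((-83.03)² + (-474.30)²) = √(6893.9809 + 224960.4900) = 481.51 m
Threshold 280 m: R9 (132.90 m), R4 (158.49 m), R8 (226.79 m) are within range.

R9, R4, R8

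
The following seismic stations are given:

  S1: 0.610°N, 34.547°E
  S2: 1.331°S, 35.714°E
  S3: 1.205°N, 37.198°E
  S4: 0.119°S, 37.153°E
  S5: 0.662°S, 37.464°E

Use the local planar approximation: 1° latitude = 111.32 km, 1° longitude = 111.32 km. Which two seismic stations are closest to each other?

S4 and S5

Pairwise distances:
S4–S5: √((-0.543·111.32)² + (0.311·111.32)²) = √(3653.81079 + 1198.58041) = 69.659 km
S3–S4: √((-1.324·111.32)² + (-0.045·111.32)²) = √(21723.12822 + 25.09409) = 147.473 km
S2–S5: √((0.669·111.32)² + (1.750·111.32)²) = √(5546.23964 + 37950.93610) = 208.560 km
S2–S4: √((1.212·111.32)² + (1.439·111.32)²) = √(18203.36323 + 25660.66950) = 209.437 km
S3–S5: √((-1.867·111.32)² + (0.266·111.32)²) = √(43195.15445 + 876.81843) = 209.933 km
S1–S2: √((-1.941·111.32)² + (1.167·111.32)²) = √(46687.16104 + 16876.72242) = 252.119 km
S1–S4: √((-0.729·111.32)² + (2.606·111.32)²) = √(6585.69255 + 84157.96358) = 301.237 km
S1–S3: √((0.595·111.32)² + (2.651·111.32)²) = √(4387.12821 + 87089.51075) = 302.451 km
S2–S3: √((2.536·111.32)² + (1.484·111.32)²) = √(79697.53585 + 27290.66995) = 327.091 km
S1–S5: √((-1.272·111.32)² + (2.917·111.32)²) = √(20050.28813 + 105443.36415) = 354.251 km
Closest pair: S4–S5 at 69.659 km.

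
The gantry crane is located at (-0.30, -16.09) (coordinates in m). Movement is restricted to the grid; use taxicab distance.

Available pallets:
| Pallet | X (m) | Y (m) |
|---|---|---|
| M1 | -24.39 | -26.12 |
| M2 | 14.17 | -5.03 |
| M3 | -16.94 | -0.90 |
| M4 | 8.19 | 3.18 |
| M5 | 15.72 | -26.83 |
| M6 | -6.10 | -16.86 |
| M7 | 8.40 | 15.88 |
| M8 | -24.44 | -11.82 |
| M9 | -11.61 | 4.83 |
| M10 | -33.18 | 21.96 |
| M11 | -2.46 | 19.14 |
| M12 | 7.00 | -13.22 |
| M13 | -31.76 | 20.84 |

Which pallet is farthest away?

Distances from (-0.30, -16.09):
M1: |-24.09| + |-10.03| = 24.09 + 10.03 = 34.12 m
M2: |14.47| + |11.06| = 14.47 + 11.06 = 25.53 m
M3: |-16.64| + |15.19| = 16.64 + 15.19 = 31.83 m
M4: |8.49| + |19.27| = 8.49 + 19.27 = 27.76 m
M5: |16.02| + |-10.74| = 16.02 + 10.74 = 26.76 m
M6: |-5.80| + |-0.77| = 5.80 + 0.77 = 6.57 m
M7: |8.70| + |31.97| = 8.70 + 31.97 = 40.67 m
M8: |-24.14| + |4.27| = 24.14 + 4.27 = 28.41 m
M9: |-11.31| + |20.92| = 11.31 + 20.92 = 32.23 m
M10: |-32.88| + |38.05| = 32.88 + 38.05 = 70.93 m
M11: |-2.16| + |35.23| = 2.16 + 35.23 = 37.39 m
M12: |7.30| + |2.87| = 7.30 + 2.87 = 10.17 m
M13: |-31.46| + |36.93| = 31.46 + 36.93 = 68.39 m
Maximum: M10 at 70.93 m.

M10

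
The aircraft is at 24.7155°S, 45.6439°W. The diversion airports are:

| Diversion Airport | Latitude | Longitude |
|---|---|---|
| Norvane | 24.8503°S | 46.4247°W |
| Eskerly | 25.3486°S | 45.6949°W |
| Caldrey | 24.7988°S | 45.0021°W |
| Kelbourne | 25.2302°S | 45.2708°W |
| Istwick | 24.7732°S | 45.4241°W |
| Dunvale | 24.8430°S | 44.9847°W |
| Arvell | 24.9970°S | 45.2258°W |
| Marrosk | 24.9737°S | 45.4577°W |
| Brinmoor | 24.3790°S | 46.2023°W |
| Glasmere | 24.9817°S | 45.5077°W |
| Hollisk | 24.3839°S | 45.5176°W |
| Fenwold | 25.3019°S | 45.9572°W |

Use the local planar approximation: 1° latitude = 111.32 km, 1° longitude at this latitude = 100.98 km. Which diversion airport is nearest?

Istwick

Distances from 24.7155°S, 45.6439°W:
Norvane: 80.2605 km
Eskerly: 70.6646 km
Caldrey: 65.4690 km
Kelbourne: 68.5735 km
Istwick: 23.1061 km
Dunvale: 68.0624 km
Arvell: 52.5784 km
Marrosk: 34.3465 km
Brinmoor: 67.6957 km
Glasmere: 32.6695 km
Hollisk: 39.0548 km
Fenwold: 72.5405 km
Minimum: Istwick at 23.1061 km.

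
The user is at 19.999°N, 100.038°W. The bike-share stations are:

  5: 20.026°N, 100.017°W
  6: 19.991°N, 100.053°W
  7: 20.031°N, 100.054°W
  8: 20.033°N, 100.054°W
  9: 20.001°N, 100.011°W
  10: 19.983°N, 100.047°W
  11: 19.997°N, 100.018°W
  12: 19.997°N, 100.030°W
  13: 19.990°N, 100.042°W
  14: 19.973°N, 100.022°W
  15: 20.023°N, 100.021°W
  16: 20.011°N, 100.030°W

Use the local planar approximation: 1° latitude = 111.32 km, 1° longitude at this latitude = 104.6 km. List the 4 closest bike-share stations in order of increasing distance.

12, 13, 16, 6

Distances from 19.999°N, 100.038°W:
5: 3.723 km
6: 1.804 km
7: 3.936 km
8: 4.138 km
9: 2.833 km
10: 2.015 km
11: 2.104 km
12: 0.866 km
13: 1.086 km
14: 3.343 km
15: 3.209 km
16: 1.576 km
Sorted: 12 (0.866 km) < 13 (1.086 km) < 16 (1.576 km) < 6 (1.804 km) < 10 (2.015 km) < 11 (2.104 km) < …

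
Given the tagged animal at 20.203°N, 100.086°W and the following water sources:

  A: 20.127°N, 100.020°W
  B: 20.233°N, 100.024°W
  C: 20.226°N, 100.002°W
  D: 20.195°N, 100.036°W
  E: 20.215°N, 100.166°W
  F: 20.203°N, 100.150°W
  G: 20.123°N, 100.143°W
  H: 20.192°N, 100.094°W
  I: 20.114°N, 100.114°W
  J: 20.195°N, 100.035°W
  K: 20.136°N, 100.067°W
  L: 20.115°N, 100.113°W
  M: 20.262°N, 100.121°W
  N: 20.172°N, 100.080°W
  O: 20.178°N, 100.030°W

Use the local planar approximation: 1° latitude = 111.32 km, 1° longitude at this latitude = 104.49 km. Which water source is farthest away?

Distances from 20.203°N, 100.086°W:
A: √((-0.076·111.32)² + (0.066·104.49)²) = √(71.57701 + 47.55951) = 10.915 km
B: √((0.030·111.32)² + (0.062·104.49)²) = √(11.15293 + 41.96941) = 7.289 km
C: √((0.023·111.32)² + (0.084·104.49)²) = √(6.55544 + 77.03854) = 9.143 km
D: √((-0.008·111.32)² + (0.050·104.49)²) = √(0.79310 + 27.29540) = 5.300 km
E: √((0.012·111.32)² + (-0.080·104.49)²) = √(1.78447 + 69.87622) = 8.465 km
F: √((0.000·111.32)² + (-0.064·104.49)²) = √(0.00000 + 44.72078) = 6.687 km
G: √((-0.080·111.32)² + (-0.057·104.49)²) = √(79.30971 + 35.47310) = 10.714 km
H: √((-0.011·111.32)² + (-0.008·104.49)²) = √(1.49945 + 0.69876) = 1.483 km
I: √((-0.089·111.32)² + (-0.028·104.49)²) = √(98.15816 + 8.55984) = 10.330 km
J: √((-0.008·111.32)² + (0.051·104.49)²) = √(0.79310 + 28.39813) = 5.403 km
K: √((-0.067·111.32)² + (0.019·104.49)²) = √(55.62833 + 3.94146) = 7.718 km
L: √((-0.088·111.32)² + (-0.027·104.49)²) = √(95.96475 + 7.95934) = 10.194 km
M: √((0.059·111.32)² + (-0.035·104.49)²) = √(43.13705 + 13.37475) = 7.517 km
N: √((-0.031·111.32)² + (0.006·104.49)²) = √(11.90885 + 0.39305) = 3.507 km
O: √((-0.025·111.32)² + (0.056·104.49)²) = √(7.74509 + 34.23935) = 6.480 km
Maximum: A at 10.915 km.

A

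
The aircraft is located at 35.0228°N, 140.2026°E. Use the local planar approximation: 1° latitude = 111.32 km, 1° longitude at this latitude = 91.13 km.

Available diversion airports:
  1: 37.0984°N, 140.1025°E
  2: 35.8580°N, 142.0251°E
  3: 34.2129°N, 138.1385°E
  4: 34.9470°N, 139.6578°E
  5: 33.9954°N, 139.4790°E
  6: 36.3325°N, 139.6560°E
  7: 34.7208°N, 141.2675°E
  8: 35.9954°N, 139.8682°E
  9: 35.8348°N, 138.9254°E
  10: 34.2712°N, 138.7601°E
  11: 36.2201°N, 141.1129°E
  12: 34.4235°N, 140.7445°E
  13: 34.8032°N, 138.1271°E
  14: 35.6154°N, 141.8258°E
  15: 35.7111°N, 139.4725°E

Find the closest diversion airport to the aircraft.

4

Distances from 35.0228°N, 140.2026°E:
1: 231.2358 km
2: 190.3373 km
3: 208.5920 km
4: 50.3596 km
5: 132.0183 km
6: 154.0702 km
7: 102.7026 km
8: 112.4767 km
9: 147.3689 km
10: 155.8229 km
11: 156.9908 km
12: 83.0029 km
13: 190.7136 km
14: 161.9654 km
15: 101.4773 km
Minimum: 4 at 50.3596 km.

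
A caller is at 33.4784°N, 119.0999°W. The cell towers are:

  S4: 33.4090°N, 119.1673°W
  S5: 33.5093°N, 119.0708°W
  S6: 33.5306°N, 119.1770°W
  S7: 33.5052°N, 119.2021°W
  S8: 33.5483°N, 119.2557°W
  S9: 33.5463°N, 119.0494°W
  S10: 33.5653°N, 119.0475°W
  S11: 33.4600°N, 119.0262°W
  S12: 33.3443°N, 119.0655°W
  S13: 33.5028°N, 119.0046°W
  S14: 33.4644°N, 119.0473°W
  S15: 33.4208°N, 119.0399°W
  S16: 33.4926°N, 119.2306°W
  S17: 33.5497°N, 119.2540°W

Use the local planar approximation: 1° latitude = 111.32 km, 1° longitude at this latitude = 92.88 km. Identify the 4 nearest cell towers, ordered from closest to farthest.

Distances from 33.4784°N, 119.0999°W:
S4: √((-0.0694·111.32)² + (-0.0674·92.88)²) = √(59.685019 + 39.189002) = 9.9435 km
S5: √((0.0309·111.32)² + (0.0291·92.88)²) = √(11.832141 + 7.305171) = 4.3746 km
S6: √((0.0522·111.32)² + (-0.0771·92.88)²) = √(33.766605 + 51.280608) = 9.2221 km
S7: √((0.0268·111.32)² + (-0.1022·92.88)²) = √(8.900532 + 90.104443) = 9.9501 km
S8: √((0.0699·111.32)² + (-0.1558·92.88)²) = √(60.548132 + 209.401274) = 16.4301 km
S9: √((0.0679·111.32)² + (0.0505·92.88)²) = √(57.132857 + 22.000227) = 8.8957 km
S10: √((0.0869·111.32)² + (0.0524·92.88)²) = √(93.580626 + 23.686832) = 10.8290 km
S11: √((-0.0184·111.32)² + (0.0737·92.88)²) = √(4.195484 + 46.857530) = 7.1451 km
S12: √((-0.1341·111.32)² + (0.0344·92.88)²) = √(222.845542 + 10.208485) = 15.2661 km
S13: √((0.0244·111.32)² + (0.0953·92.88)²) = √(7.377786 + 78.348415) = 9.2588 km
S14: √((-0.0140·111.32)² + (0.0526·92.88)²) = √(2.428860 + 23.867993) = 5.1280 km
S15: √((-0.0576·111.32)² + (0.0600·92.88)²) = √(41.114154 + 31.056100) = 8.4953 km
S16: √((0.0142·111.32)² + (-0.1307·92.88)²) = √(2.498752 + 147.365421) = 12.2419 km
S17: √((0.0713·111.32)² + (-0.1541·92.88)²) = √(62.997810 + 204.856473) = 16.3663 km
Sorted: S5 (4.3746 km) < S14 (5.1280 km) < S11 (7.1451 km) < S15 (8.4953 km) < S9 (8.8957 km) < S6 (9.2221 km) < …

S5, S14, S11, S15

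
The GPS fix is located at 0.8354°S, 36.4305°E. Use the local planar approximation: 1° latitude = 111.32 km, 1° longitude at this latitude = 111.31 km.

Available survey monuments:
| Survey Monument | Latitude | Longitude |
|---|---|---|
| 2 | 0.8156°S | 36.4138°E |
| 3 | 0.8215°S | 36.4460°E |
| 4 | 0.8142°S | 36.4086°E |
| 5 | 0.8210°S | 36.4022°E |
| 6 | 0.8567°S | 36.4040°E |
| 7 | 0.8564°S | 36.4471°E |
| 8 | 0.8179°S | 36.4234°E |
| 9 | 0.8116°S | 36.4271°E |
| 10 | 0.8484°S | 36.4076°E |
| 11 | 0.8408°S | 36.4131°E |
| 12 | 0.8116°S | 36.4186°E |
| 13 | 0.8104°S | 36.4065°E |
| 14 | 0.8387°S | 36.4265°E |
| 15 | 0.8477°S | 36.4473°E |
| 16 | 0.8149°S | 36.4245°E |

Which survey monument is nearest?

14

Distances from 0.8354°S, 36.4305°E:
2: √((0.0198·111.32)² + (-0.0167·111.31)²) = √(4.858216 + 3.455424) = 2.8833 km
3: √((0.0139·111.32)² + (0.0155·111.31)²) = √(2.394286 + 2.976677) = 2.3175 km
4: √((0.0212·111.32)² + (-0.0219·111.31)²) = √(5.569524 + 5.942328) = 3.3929 km
5: √((0.0144·111.32)² + (-0.0283·111.31)²) = √(2.569635 + 9.922960) = 3.5345 km
6: √((-0.0213·111.32)² + (-0.0265·111.31)²) = √(5.622191 + 8.700819) = 3.7846 km
7: √((-0.0210·111.32)² + (0.0166·111.31)²) = √(5.464935 + 3.414165) = 2.9798 km
8: √((0.0175·111.32)² + (-0.0071·111.31)²) = √(3.795094 + 0.624576) = 2.1023 km
9: √((0.0238·111.32)² + (-0.0034·111.31)²) = √(7.019405 + 0.143227) = 2.6763 km
10: √((-0.0130·111.32)² + (-0.0229·111.31)²) = √(2.094272 + 6.497396) = 2.9312 km
11: √((-0.0054·111.32)² + (-0.0174·111.31)²) = √(0.361355 + 3.751171) = 2.0279 km
12: √((0.0238·111.32)² + (-0.0119·111.31)²) = √(7.019405 + 1.754536) = 2.9621 km
13: √((0.0250·111.32)² + (-0.0240·111.31)²) = √(7.745089 + 7.136592) = 3.8577 km
14: √((-0.0033·111.32)² + (-0.0040·111.31)²) = √(0.134950 + 0.198239) = 0.5772 km
15: √((-0.0123·111.32)² + (0.0168·111.31)²) = √(1.874807 + 3.496930) = 2.3177 km
16: √((0.0205·111.32)² + (-0.0060·111.31)²) = √(5.207798 + 0.446037) = 2.3778 km
Minimum: 14 at 0.5772 km.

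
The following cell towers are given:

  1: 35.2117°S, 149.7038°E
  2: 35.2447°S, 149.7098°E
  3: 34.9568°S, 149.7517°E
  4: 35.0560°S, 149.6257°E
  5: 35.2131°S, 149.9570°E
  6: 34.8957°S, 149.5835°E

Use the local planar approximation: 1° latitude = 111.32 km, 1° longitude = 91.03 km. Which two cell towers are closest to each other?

Pairwise distances:
1–2: 3.7139 km
1–3: 28.7085 km
1–4: 18.7339 km
1–5: 23.0493 km
1–6: 36.8423 km
2–3: 32.2752 km
2–4: 22.3576 km
2–5: 22.7759 km
2–6: 40.5161 km
3–4: 15.9218 km
3–5: 34.1071 km
3–6: 16.7540 km
4–5: 34.8621 km
4–6: 18.2534 km
5–6: 49.0347 km
Closest pair: 1–2 at 3.7139 km.

1 and 2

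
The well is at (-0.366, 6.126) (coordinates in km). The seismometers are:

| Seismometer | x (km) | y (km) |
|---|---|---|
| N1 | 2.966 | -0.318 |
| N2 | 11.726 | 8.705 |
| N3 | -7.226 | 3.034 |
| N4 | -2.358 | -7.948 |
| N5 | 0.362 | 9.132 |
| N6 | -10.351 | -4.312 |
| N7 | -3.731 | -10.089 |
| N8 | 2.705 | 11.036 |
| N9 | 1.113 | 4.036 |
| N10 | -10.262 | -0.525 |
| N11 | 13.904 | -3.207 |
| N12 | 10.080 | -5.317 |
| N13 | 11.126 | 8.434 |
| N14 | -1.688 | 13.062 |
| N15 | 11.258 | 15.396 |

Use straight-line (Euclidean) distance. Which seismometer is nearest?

Distances from (-0.366, 6.126):
N1: √((3.332)² + (-6.444)²) = √(11.10222 + 41.52514) = 7.254 km
N2: √((12.092)² + (2.579)²) = √(146.21646 + 6.65124) = 12.364 km
N3: √((-6.860)² + (-3.092)²) = √(47.05960 + 9.56046) = 7.525 km
N4: √((-1.992)² + (-14.074)²) = √(3.96806 + 198.07748) = 14.214 km
N5: √((0.728)² + (3.006)²) = √(0.52998 + 9.03604) = 3.093 km
N6: √((-9.985)² + (-10.438)²) = √(99.70023 + 108.95184) = 14.445 km
N7: √((-3.365)² + (-16.215)²) = √(11.32322 + 262.92622) = 16.560 km
N8: √((3.071)² + (4.910)²) = √(9.43104 + 24.10810) = 5.791 km
N9: √((1.479)² + (-2.090)²) = √(2.18744 + 4.36810) = 2.560 km
N10: √((-9.896)² + (-6.651)²) = √(97.93082 + 44.23580) = 11.923 km
N11: √((14.270)² + (-9.333)²) = √(203.63290 + 87.10489) = 17.051 km
N12: √((10.446)² + (-11.443)²) = √(109.11892 + 130.94225) = 15.494 km
N13: √((11.492)² + (2.308)²) = √(132.06606 + 5.32686) = 11.721 km
N14: √((-1.322)² + (6.936)²) = √(1.74768 + 48.10810) = 7.061 km
N15: √((11.624)² + (9.270)²) = √(135.11738 + 85.93290) = 14.868 km
Minimum: N9 at 2.560 km.

N9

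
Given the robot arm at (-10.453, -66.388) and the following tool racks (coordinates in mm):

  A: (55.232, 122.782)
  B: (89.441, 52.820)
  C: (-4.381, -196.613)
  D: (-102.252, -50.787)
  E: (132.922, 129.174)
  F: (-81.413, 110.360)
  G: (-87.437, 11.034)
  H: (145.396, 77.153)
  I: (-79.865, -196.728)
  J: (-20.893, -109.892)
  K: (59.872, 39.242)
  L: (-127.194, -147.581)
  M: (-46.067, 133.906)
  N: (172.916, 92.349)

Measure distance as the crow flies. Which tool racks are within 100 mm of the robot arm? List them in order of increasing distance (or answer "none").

J, D

Distances from (-10.453, -66.388):
A: √((65.685)² + (189.170)²) = √(4314.51923 + 35785.28890) = 200.249 mm
B: √((99.894)² + (119.208)²) = √(9978.81124 + 14210.54726) = 155.529 mm
C: √((6.072)² + (-130.225)²) = √(36.86918 + 16958.55062) = 130.366 mm
D: √((-91.799)² + (15.601)²) = √(8427.05640 + 243.39120) = 93.115 mm
E: √((143.375)² + (195.562)²) = √(20556.39062 + 38244.49584) = 242.489 mm
F: √((-70.960)² + (176.748)²) = √(5035.32160 + 31239.85550) = 190.460 mm
G: √((-76.984)² + (77.422)²) = √(5926.53626 + 5994.16608) = 109.182 mm
H: √((155.849)² + (143.541)²) = √(24288.91080 + 20604.01868) = 211.880 mm
I: √((-69.412)² + (-130.340)²) = √(4818.02574 + 16988.51560) = 147.670 mm
J: √((-10.440)² + (-43.504)²) = √(108.99360 + 1892.59802) = 44.739 mm
K: √((70.325)² + (105.630)²) = √(4945.60563 + 11157.69690) = 126.899 mm
L: √((-116.741)² + (-81.193)²) = √(13628.46108 + 6592.30325) = 142.200 mm
M: √((-35.614)² + (200.294)²) = √(1268.35700 + 40117.68644) = 203.436 mm
N: √((183.369)² + (158.737)²) = √(33624.19016 + 25197.43517) = 242.532 mm
Threshold 100 mm: J (44.739 mm), D (93.115 mm) are within range.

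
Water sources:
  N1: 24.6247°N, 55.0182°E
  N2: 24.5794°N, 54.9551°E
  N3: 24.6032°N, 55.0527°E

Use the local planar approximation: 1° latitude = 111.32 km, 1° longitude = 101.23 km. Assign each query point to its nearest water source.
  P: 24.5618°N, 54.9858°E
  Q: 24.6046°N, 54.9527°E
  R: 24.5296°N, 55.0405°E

P at 24.5618°N, 54.9858°E:
  N1: √((0.0629·111.32)² + (0.0324·101.23)²) = √(49.028396 + 10.757429) = 7.7321 km
  N2: √((0.0176·111.32)² + (-0.0307·101.23)²) = √(3.838590 + 9.658178) = 3.6738 km
  N3: √((0.0414·111.32)² + (0.0669·101.23)²) = √(21.239636 + 45.863871) = 8.1917 km
  → nearest: N2 (3.6738 km)
Q at 24.6046°N, 54.9527°E:
  N1: √((0.0201·111.32)² + (0.0655·101.23)²) = √(5.006549 + 43.964392) = 6.9979 km
  N2: √((-0.0252·111.32)² + (0.0024·101.23)²) = √(7.869506 + 0.059026) = 2.8158 km
  N3: √((-0.0014·111.32)² + (0.1000·101.23)²) = √(0.024289 + 102.475129) = 10.1242 km
  → nearest: N2 (2.8158 km)
R at 24.5296°N, 55.0405°E:
  N1: √((0.0951·111.32)² + (-0.0223·101.23)²) = √(112.074660 + 5.095986) = 10.8245 km
  N2: √((0.0498·111.32)² + (-0.0854·101.23)²) = √(30.733009 + 74.736751) = 10.2698 km
  N3: √((0.0736·111.32)² + (0.0122·101.23)²) = √(67.127740 + 1.525240) = 8.2857 km
  → nearest: N3 (8.2857 km)

P→N2; Q→N2; R→N3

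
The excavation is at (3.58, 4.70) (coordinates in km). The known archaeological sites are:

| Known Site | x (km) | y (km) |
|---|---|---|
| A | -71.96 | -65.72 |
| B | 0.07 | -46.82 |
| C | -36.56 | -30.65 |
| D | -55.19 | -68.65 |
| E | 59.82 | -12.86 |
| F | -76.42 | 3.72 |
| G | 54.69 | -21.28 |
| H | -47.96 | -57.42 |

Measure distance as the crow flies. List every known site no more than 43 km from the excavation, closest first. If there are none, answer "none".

Distances from (3.58, 4.70):
A: √((-75.54)² + (-70.42)²) = √(5706.2916 + 4958.9764) = 103.27 km
B: √((-3.51)² + (-51.52)²) = √(12.3201 + 2654.3104) = 51.64 km
C: √((-40.14)² + (-35.35)²) = √(1611.2196 + 1249.6225) = 53.49 km
D: √((-58.77)² + (-73.35)²) = √(3453.9129 + 5380.2225) = 93.99 km
E: √((56.24)² + (-17.56)²) = √(3162.9376 + 308.3536) = 58.92 km
F: √((-80.00)² + (-0.98)²) = √(6400.0000 + 0.9604) = 80.01 km
G: √((51.11)² + (-25.98)²) = √(2612.2321 + 674.9604) = 57.33 km
H: √((-51.54)² + (-62.12)²) = √(2656.3716 + 3858.8944) = 80.72 km
Threshold 43 km: none within range.

none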